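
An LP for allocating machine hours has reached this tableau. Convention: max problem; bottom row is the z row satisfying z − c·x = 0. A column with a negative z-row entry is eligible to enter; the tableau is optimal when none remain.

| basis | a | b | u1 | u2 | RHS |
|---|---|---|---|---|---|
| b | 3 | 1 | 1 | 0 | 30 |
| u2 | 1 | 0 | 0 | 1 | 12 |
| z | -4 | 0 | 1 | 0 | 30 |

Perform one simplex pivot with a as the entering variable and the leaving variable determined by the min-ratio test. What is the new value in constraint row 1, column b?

1/3

Ratio test on column a — row 1: 30/3 = 10; row 2: 12/1 = 12. Minimum is 10 at row 1 (b leaves); pivot element 3.
Divide row 1 by 3; eliminate column a from the other rows.
In the new row 1, the b entry is the old entry divided by the pivot: 1/3 = 1/3.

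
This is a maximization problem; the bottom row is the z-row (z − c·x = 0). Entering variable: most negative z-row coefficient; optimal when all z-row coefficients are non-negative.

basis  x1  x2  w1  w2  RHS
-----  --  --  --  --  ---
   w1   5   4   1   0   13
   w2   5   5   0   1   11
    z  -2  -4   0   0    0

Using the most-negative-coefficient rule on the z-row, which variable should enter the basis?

x2

Negative z-row entries: x1: -2, x2: -4.
The most negative is -4 in column x2, so x2 enters.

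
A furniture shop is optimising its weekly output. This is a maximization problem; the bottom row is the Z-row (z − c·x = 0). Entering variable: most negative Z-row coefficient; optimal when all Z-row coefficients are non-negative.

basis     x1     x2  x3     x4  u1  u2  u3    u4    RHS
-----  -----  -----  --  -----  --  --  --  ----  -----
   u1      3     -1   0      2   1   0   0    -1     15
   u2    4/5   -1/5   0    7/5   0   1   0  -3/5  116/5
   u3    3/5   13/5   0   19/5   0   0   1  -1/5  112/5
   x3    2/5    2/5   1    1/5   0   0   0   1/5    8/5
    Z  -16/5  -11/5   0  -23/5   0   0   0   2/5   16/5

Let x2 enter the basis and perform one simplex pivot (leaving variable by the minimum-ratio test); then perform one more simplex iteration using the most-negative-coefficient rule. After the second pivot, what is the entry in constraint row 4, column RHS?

8/5

Ratio test on column x2 — row 1: entry -1 ≤ 0; row 2: entry -1/5 ≤ 0; row 3: (112/5)/(13/5) = 112/13; row 4: (8/5)/(2/5) = 4. Minimum is 4 at row 4 (x3 leaves); pivot element 2/5.
Divide row 4 by 2/5; eliminate column x2 from the other rows.
Second iteration: most negative Z-row entry is -7/2 in column x4, so x4 enters.
Ratio test on column x4 — row 1: 19/(5/2) = 38/5; row 2: 24/(3/2) = 16; row 3: 12/(5/2) = 24/5; row 4: 4/(1/2) = 8. Minimum is 24/5 at row 3 (u3 leaves); pivot element 5/2.
Divide row 3 by 5/2; eliminate column x4 from the other rows.
After both pivots, the entry at constraint row 4, column RHS is 8/5.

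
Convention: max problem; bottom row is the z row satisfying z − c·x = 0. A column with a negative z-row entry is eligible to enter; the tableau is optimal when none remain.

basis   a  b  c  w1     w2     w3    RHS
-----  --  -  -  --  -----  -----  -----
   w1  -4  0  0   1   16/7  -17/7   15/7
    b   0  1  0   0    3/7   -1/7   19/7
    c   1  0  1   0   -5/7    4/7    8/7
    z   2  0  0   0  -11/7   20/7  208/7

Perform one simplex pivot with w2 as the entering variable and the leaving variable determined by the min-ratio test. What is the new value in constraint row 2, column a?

Ratio test on column w2 — row 1: (15/7)/(16/7) = 15/16; row 2: (19/7)/(3/7) = 19/3; row 3: entry -5/7 ≤ 0. Minimum is 15/16 at row 1 (w1 leaves); pivot element 16/7.
Divide row 1 by 16/7; eliminate column w2 from the other rows.
Row 2 update in column a: 0 − (3/7)·(-7/4) = 3/4.

3/4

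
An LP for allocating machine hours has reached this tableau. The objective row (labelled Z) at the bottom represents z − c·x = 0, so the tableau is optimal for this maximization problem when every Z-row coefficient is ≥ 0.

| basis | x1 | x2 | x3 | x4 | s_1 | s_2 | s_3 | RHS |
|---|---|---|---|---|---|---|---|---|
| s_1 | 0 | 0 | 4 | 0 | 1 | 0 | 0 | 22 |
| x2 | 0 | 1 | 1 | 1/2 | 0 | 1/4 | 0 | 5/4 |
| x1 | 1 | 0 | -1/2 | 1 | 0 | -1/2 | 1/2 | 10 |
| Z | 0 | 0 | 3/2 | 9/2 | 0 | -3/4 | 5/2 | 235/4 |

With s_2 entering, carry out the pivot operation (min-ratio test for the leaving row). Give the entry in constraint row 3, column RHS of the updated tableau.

Ratio test on column s_2 — row 1: entry 0 ≤ 0; row 2: (5/4)/(1/4) = 5; row 3: entry -1/2 ≤ 0. Minimum is 5 at row 2 (x2 leaves); pivot element 1/4.
Divide row 2 by 1/4; eliminate column s_2 from the other rows.
Row 3 update in column RHS: 10 − (-1/2)·5 = 25/2.

25/2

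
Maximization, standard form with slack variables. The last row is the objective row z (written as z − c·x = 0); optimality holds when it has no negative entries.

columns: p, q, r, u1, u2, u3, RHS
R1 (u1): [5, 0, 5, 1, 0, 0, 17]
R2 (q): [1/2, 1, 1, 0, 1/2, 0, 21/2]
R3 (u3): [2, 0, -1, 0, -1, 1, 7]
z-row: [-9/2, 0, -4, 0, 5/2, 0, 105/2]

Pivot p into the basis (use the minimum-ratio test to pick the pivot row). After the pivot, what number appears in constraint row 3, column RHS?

Ratio test on column p — row 1: 17/5 = 17/5; row 2: (21/2)/(1/2) = 21; row 3: 7/2 = 7/2. Minimum is 17/5 at row 1 (u1 leaves); pivot element 5.
Divide row 1 by 5; eliminate column p from the other rows.
Row 3 update in column RHS: 7 − 2·(17/5) = 1/5.

1/5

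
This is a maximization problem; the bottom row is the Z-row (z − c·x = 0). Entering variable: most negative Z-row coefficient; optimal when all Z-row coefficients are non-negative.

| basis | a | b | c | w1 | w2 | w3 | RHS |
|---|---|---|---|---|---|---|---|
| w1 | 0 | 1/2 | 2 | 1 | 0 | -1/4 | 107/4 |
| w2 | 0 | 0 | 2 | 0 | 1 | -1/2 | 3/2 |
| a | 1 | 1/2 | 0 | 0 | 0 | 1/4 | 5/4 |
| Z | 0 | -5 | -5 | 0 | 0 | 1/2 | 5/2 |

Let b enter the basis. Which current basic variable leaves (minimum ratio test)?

Column b entries and ratios — w1: (107/4)/(1/2) = 107/2; w2: 0 ≤ 0, skip; a: (5/4)/(1/2) = 5/2.
Smallest ratio is 5/2 in the row of a, so a leaves.

a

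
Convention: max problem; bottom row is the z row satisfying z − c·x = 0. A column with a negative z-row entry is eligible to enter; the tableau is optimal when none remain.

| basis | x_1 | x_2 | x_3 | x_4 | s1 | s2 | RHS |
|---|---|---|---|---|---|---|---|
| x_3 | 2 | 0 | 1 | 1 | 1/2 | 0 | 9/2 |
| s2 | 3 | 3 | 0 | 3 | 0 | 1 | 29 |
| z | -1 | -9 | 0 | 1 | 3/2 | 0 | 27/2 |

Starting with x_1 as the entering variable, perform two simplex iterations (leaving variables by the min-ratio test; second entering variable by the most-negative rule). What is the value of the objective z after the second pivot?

165/2

Ratio test on column x_1 — row 1: (9/2)/2 = 9/4; row 2: 29/3 = 29/3. Minimum is 9/4 at row 1 (x_3 leaves); pivot element 2.
Pivot on row 1; the z-row RHS becomes 27/2 − (-1)·(9/4) = 63/4.
Next entering variable (most negative z-row entry -9): x_2.
Ratio test on column x_2 — row 1: entry 0 ≤ 0; row 2: (89/4)/3 = 89/12. Minimum is 89/12 at row 2 (s2 leaves); pivot element 3.
After the second pivot the z-row RHS is 63/4 − (-9)·(89/12) = 165/2.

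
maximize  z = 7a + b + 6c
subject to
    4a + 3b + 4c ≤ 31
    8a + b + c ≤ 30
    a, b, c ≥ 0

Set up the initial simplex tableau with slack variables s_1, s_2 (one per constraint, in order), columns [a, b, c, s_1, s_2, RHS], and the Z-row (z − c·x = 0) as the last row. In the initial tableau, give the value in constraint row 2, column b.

Constraint 2 has coefficient 1 on b.

1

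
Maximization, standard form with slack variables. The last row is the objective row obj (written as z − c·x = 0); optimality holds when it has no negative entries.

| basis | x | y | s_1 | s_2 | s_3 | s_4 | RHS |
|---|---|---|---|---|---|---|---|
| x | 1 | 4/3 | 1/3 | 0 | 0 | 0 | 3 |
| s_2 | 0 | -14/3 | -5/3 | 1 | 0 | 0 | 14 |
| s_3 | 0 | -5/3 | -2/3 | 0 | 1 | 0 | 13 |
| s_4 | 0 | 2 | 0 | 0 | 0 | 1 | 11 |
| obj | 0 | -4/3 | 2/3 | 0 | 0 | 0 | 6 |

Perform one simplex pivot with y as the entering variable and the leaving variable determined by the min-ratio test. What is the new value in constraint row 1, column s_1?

Ratio test on column y — row 1: 3/(4/3) = 9/4; row 2: entry -14/3 ≤ 0; row 3: entry -5/3 ≤ 0; row 4: 11/2 = 11/2. Minimum is 9/4 at row 1 (x leaves); pivot element 4/3.
Divide row 1 by 4/3; eliminate column y from the other rows.
In the new row 1, the s_1 entry is the old entry divided by the pivot: (1/3)/(4/3) = 1/4.

1/4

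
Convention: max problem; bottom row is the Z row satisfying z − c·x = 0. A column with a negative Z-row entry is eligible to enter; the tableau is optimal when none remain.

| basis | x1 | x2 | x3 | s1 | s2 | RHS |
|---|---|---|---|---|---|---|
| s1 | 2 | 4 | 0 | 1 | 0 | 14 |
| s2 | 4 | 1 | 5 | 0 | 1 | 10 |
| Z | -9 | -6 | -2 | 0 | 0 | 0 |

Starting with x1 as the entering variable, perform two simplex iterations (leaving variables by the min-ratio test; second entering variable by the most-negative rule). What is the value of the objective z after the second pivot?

Ratio test on column x1 — row 1: 14/2 = 7; row 2: 10/4 = 5/2. Minimum is 5/2 at row 2 (s2 leaves); pivot element 4.
Pivot on row 2; the Z-row RHS becomes 0 − (-9)·(5/2) = 45/2.
Next entering variable (most negative Z-row entry -15/4): x2.
Ratio test on column x2 — row 1: 9/(7/2) = 18/7; row 2: (5/2)/(1/4) = 10. Minimum is 18/7 at row 1 (s1 leaves); pivot element 7/2.
After the second pivot the Z-row RHS is 45/2 − (-15/4)·(18/7) = 225/7.

225/7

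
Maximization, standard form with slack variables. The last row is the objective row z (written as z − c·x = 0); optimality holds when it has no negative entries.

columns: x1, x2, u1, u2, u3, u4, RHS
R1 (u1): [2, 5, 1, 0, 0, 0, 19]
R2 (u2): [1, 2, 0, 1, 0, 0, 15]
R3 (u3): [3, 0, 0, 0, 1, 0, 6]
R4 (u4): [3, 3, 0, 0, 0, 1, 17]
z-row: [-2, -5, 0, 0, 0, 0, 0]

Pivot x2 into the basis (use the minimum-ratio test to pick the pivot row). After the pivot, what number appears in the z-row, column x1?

Ratio test on column x2 — row 1: 19/5 = 19/5; row 2: 15/2 = 15/2; row 3: entry 0 ≤ 0; row 4: 17/3 = 17/3. Minimum is 19/5 at row 1 (u1 leaves); pivot element 5.
Divide row 1 by 5; eliminate column x2 from the other rows.
z-row update in column x1: -2 − (-5)·(2/5) = 0.

0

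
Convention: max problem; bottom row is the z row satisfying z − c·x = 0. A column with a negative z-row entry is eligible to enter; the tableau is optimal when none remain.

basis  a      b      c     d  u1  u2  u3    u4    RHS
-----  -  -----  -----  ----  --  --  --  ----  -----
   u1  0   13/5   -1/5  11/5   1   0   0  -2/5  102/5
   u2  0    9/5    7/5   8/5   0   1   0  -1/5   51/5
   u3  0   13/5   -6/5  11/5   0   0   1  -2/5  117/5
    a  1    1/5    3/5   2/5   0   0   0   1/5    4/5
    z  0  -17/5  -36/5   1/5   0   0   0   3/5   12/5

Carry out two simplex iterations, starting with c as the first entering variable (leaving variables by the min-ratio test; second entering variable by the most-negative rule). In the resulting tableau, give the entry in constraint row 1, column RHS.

10

Ratio test on column c — row 1: entry -1/5 ≤ 0; row 2: (51/5)/(7/5) = 51/7; row 3: entry -6/5 ≤ 0; row 4: (4/5)/(3/5) = 4/3. Minimum is 4/3 at row 4 (a leaves); pivot element 3/5.
Divide row 4 by 3/5; eliminate column c from the other rows.
Second iteration: most negative z-row entry is -1 in column b, so b enters.
Ratio test on column b — row 1: (62/3)/(8/3) = 31/4; row 2: (25/3)/(4/3) = 25/4; row 3: 25/3 = 25/3; row 4: (4/3)/(1/3) = 4. Minimum is 4 at row 4 (c leaves); pivot element 1/3.
Divide row 4 by 1/3; eliminate column b from the other rows.
After both pivots, the entry at constraint row 1, column RHS is 10.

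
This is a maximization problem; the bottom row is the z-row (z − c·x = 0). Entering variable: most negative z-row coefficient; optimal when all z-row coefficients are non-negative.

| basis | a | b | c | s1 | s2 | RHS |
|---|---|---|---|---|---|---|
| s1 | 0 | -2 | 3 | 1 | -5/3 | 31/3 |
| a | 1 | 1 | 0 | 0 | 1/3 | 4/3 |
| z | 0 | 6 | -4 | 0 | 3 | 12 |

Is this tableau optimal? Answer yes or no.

no

The z-row has a negative entry -4 in column c, so it is not optimal.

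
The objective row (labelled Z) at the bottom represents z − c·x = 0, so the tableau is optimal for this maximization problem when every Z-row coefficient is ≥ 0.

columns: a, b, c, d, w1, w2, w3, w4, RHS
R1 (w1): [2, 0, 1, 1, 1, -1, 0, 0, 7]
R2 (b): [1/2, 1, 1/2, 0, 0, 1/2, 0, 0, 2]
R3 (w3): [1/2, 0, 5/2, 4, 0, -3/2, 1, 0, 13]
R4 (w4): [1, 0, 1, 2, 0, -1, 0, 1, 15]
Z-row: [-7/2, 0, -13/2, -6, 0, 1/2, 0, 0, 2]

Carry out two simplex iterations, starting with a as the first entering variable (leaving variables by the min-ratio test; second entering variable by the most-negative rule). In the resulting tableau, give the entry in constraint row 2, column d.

-1

Ratio test on column a — row 1: 7/2 = 7/2; row 2: 2/(1/2) = 4; row 3: 13/(1/2) = 26; row 4: 15/1 = 15. Minimum is 7/2 at row 1 (w1 leaves); pivot element 2.
Divide row 1 by 2; eliminate column a from the other rows.
Second iteration: most negative Z-row entry is -19/4 in column c, so c enters.
Ratio test on column c — row 1: (7/2)/(1/2) = 7; row 2: (1/4)/(1/4) = 1; row 3: (45/4)/(9/4) = 5; row 4: (23/2)/(1/2) = 23. Minimum is 1 at row 2 (b leaves); pivot element 1/4.
Divide row 2 by 1/4; eliminate column c from the other rows.
After both pivots, the entry at constraint row 2, column d is -1.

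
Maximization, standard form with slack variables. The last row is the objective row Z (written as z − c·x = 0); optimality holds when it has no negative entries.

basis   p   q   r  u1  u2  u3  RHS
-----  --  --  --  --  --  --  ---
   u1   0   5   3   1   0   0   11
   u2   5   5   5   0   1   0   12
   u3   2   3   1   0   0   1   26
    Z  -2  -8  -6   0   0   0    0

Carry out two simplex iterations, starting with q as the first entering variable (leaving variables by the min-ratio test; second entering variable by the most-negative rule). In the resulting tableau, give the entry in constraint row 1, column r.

Ratio test on column q — row 1: 11/5 = 11/5; row 2: 12/5 = 12/5; row 3: 26/3 = 26/3. Minimum is 11/5 at row 1 (u1 leaves); pivot element 5.
Divide row 1 by 5; eliminate column q from the other rows.
Second iteration: most negative Z-row entry is -2 in column p, so p enters.
Ratio test on column p — row 1: entry 0 ≤ 0; row 2: 1/5 = 1/5; row 3: (97/5)/2 = 97/10. Minimum is 1/5 at row 2 (u2 leaves); pivot element 5.
Divide row 2 by 5; eliminate column p from the other rows.
After both pivots, the entry at constraint row 1, column r is 3/5.

3/5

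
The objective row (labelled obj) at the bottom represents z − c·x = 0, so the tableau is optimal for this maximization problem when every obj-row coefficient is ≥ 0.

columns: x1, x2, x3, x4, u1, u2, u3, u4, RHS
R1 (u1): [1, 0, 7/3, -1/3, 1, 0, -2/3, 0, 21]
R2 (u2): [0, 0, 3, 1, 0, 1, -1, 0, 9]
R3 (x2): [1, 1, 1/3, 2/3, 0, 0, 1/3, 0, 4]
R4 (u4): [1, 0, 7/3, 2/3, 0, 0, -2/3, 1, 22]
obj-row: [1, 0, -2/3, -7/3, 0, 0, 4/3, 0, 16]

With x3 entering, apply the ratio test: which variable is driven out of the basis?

u2

Column x3 entries and ratios — u1: 21/(7/3) = 9; u2: 9/3 = 3; x2: 4/(1/3) = 12; u4: 22/(7/3) = 66/7.
Smallest ratio is 3 in the row of u2, so u2 leaves.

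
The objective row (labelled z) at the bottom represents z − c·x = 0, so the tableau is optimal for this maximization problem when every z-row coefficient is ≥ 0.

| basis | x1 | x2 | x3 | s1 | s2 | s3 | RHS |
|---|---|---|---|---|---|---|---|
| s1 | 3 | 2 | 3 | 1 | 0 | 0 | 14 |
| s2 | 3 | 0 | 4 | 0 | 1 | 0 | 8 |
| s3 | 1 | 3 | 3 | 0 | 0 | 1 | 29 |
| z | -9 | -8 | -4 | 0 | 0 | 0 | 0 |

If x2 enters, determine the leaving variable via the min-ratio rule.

Column x2 entries and ratios — s1: 14/2 = 7; s2: 0 ≤ 0, skip; s3: 29/3 = 29/3.
Smallest ratio is 7 in the row of s1, so s1 leaves.

s1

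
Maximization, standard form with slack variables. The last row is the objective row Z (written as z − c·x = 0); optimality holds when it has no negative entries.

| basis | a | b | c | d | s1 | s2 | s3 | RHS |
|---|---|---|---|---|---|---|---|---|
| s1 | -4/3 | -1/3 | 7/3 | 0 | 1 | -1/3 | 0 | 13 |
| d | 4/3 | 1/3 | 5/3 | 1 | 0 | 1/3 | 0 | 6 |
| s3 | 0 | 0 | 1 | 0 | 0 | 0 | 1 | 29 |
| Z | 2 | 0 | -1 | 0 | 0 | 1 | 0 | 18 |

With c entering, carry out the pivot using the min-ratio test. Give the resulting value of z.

Ratio test on column c — row 1: 13/(7/3) = 39/7; row 2: 6/(5/3) = 18/5; row 3: 29/1 = 29. Minimum is 18/5 at row 2 (d leaves); pivot element 5/3.
Pivot on row 2; the Z-row RHS becomes 18 − (-1)·(18/5) = 108/5.

108/5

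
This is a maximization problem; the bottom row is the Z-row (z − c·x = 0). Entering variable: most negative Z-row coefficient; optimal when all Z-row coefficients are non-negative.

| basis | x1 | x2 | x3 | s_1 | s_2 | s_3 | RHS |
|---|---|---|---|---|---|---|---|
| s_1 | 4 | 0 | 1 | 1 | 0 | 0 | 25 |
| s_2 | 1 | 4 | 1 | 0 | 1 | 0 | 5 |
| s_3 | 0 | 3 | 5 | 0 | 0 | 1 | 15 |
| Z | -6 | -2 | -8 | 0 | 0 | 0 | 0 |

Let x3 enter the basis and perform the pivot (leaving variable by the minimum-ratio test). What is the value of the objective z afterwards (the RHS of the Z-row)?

Ratio test on column x3 — row 1: 25/1 = 25; row 2: 5/1 = 5; row 3: 15/5 = 3. Minimum is 3 at row 3 (s_3 leaves); pivot element 5.
Pivot on row 3; the Z-row RHS becomes 0 − (-8)·3 = 24.

24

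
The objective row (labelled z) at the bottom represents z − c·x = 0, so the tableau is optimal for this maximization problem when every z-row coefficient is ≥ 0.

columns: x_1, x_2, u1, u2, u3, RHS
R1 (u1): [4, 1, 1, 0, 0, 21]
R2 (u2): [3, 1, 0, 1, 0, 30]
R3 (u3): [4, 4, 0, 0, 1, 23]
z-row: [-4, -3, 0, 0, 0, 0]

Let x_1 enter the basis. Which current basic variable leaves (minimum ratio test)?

u1

Column x_1 entries and ratios — u1: 21/4 = 21/4; u2: 30/3 = 10; u3: 23/4 = 23/4.
Smallest ratio is 21/4 in the row of u1, so u1 leaves.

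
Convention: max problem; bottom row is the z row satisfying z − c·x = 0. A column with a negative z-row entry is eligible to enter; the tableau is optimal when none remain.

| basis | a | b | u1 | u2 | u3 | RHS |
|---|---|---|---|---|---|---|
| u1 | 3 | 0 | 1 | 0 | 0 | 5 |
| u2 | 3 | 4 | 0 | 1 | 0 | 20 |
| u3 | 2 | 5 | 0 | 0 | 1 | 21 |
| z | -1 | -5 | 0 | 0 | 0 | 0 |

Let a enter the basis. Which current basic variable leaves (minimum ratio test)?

u1

Column a entries and ratios — u1: 5/3 = 5/3; u2: 20/3 = 20/3; u3: 21/2 = 21/2.
Smallest ratio is 5/3 in the row of u1, so u1 leaves.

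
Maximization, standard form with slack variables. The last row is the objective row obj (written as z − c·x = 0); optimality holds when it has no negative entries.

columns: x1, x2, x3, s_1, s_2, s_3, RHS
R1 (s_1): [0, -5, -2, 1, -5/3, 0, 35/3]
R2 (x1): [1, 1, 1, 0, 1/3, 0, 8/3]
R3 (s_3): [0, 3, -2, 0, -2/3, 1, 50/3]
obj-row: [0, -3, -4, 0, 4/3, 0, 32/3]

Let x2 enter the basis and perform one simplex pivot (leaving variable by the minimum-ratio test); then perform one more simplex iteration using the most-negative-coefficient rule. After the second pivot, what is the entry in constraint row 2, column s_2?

Ratio test on column x2 — row 1: entry -5 ≤ 0; row 2: (8/3)/1 = 8/3; row 3: (50/3)/3 = 50/9. Minimum is 8/3 at row 2 (x1 leaves); pivot element 1.
Divide row 2 by 1; eliminate column x2 from the other rows.
Second iteration: most negative obj-row entry is -1 in column x3, so x3 enters.
Ratio test on column x3 — row 1: 25/3 = 25/3; row 2: (8/3)/1 = 8/3; row 3: entry -5 ≤ 0. Minimum is 8/3 at row 2 (x2 leaves); pivot element 1.
Divide row 2 by 1; eliminate column x3 from the other rows.
After both pivots, the entry at constraint row 2, column s_2 is 1/3.

1/3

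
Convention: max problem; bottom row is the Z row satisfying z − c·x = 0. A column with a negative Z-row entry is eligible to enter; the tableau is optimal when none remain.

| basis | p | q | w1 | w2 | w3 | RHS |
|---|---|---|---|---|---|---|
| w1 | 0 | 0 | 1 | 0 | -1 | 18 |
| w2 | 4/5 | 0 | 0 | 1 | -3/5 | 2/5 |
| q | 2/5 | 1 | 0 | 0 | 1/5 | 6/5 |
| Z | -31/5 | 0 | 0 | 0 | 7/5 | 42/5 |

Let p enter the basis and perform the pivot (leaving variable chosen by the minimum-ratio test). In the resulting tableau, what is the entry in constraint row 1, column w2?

Ratio test on column p — row 1: entry 0 ≤ 0; row 2: (2/5)/(4/5) = 1/2; row 3: (6/5)/(2/5) = 3. Minimum is 1/2 at row 2 (w2 leaves); pivot element 4/5.
Divide row 2 by 4/5; eliminate column p from the other rows.
Row 1 update in column w2: 0 − 0·(5/4) = 0.

0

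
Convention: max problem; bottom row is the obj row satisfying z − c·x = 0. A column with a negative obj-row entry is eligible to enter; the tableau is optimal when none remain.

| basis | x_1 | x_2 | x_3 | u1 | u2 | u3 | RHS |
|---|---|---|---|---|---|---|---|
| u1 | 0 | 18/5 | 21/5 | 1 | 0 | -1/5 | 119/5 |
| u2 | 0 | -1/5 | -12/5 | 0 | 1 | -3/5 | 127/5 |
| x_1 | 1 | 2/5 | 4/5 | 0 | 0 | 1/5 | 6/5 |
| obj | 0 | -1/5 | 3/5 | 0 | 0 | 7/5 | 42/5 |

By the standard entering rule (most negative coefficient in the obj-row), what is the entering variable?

Negative obj-row entries: x_2: -1/5.
The most negative is -1/5 in column x_2, so x_2 enters.

x_2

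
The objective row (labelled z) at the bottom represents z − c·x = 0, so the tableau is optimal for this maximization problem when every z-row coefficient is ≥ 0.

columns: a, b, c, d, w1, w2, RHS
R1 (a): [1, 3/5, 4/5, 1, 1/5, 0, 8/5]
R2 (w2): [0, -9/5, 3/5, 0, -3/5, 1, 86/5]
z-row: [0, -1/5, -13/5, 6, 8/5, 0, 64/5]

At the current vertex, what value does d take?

d is not in the basis, so in the current basic feasible solution d = 0.

0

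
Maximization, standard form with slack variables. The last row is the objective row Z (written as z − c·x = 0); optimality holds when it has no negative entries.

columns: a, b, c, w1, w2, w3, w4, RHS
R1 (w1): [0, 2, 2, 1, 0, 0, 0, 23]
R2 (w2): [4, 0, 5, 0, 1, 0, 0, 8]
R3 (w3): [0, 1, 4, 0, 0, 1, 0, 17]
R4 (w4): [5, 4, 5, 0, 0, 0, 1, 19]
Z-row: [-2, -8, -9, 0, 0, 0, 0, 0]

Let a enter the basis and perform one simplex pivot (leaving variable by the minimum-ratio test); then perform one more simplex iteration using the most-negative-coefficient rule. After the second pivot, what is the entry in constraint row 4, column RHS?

Ratio test on column a — row 1: entry 0 ≤ 0; row 2: 8/4 = 2; row 3: entry 0 ≤ 0; row 4: 19/5 = 19/5. Minimum is 2 at row 2 (w2 leaves); pivot element 4.
Divide row 2 by 4; eliminate column a from the other rows.
Second iteration: most negative Z-row entry is -8 in column b, so b enters.
Ratio test on column b — row 1: 23/2 = 23/2; row 2: entry 0 ≤ 0; row 3: 17/1 = 17; row 4: 9/4 = 9/4. Minimum is 9/4 at row 4 (w4 leaves); pivot element 4.
Divide row 4 by 4; eliminate column b from the other rows.
After both pivots, the entry at constraint row 4, column RHS is 9/4.

9/4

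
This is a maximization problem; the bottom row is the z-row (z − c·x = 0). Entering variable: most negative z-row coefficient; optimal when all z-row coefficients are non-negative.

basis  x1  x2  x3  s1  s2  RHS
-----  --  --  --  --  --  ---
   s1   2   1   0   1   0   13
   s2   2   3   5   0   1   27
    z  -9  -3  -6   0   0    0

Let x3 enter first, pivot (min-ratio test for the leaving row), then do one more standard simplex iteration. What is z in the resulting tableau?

Ratio test on column x3 — row 1: entry 0 ≤ 0; row 2: 27/5 = 27/5. Minimum is 27/5 at row 2 (s2 leaves); pivot element 5.
Pivot on row 2; the z-row RHS becomes 0 − (-6)·(27/5) = 162/5.
Next entering variable (most negative z-row entry -33/5): x1.
Ratio test on column x1 — row 1: 13/2 = 13/2; row 2: (27/5)/(2/5) = 27/2. Minimum is 13/2 at row 1 (s1 leaves); pivot element 2.
After the second pivot the z-row RHS is 162/5 − (-33/5)·(13/2) = 753/10.

753/10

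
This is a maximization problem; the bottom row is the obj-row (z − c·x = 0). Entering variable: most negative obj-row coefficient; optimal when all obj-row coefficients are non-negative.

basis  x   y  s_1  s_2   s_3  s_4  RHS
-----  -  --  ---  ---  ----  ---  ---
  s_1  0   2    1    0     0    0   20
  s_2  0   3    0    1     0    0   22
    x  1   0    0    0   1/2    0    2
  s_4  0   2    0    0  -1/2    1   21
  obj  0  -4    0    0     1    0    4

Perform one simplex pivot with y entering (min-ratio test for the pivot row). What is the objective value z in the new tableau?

100/3

Ratio test on column y — row 1: 20/2 = 10; row 2: 22/3 = 22/3; row 3: entry 0 ≤ 0; row 4: 21/2 = 21/2. Minimum is 22/3 at row 2 (s_2 leaves); pivot element 3.
Pivot on row 2; the obj-row RHS becomes 4 − (-4)·(22/3) = 100/3.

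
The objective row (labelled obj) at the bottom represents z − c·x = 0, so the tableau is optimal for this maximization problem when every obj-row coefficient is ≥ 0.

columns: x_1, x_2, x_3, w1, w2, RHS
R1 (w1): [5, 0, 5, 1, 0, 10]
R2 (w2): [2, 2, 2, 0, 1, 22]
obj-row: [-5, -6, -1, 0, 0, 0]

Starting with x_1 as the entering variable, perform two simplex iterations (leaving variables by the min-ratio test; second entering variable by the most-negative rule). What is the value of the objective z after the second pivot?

64

Ratio test on column x_1 — row 1: 10/5 = 2; row 2: 22/2 = 11. Minimum is 2 at row 1 (w1 leaves); pivot element 5.
Pivot on row 1; the obj-row RHS becomes 0 − (-5)·2 = 10.
Next entering variable (most negative obj-row entry -6): x_2.
Ratio test on column x_2 — row 1: entry 0 ≤ 0; row 2: 18/2 = 9. Minimum is 9 at row 2 (w2 leaves); pivot element 2.
After the second pivot the obj-row RHS is 10 − (-6)·9 = 64.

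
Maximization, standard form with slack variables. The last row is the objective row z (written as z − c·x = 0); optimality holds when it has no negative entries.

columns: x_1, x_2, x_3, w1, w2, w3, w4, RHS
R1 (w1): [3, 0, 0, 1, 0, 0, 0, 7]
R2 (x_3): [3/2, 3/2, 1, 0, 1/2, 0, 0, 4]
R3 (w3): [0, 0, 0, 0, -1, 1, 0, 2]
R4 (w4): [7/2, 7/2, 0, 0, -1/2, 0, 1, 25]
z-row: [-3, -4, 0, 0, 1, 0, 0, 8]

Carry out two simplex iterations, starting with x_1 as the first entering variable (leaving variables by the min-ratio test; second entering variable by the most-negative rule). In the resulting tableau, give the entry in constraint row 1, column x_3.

Ratio test on column x_1 — row 1: 7/3 = 7/3; row 2: 4/(3/2) = 8/3; row 3: entry 0 ≤ 0; row 4: 25/(7/2) = 50/7. Minimum is 7/3 at row 1 (w1 leaves); pivot element 3.
Divide row 1 by 3; eliminate column x_1 from the other rows.
Second iteration: most negative z-row entry is -4 in column x_2, so x_2 enters.
Ratio test on column x_2 — row 1: entry 0 ≤ 0; row 2: (1/2)/(3/2) = 1/3; row 3: entry 0 ≤ 0; row 4: (101/6)/(7/2) = 101/21. Minimum is 1/3 at row 2 (x_3 leaves); pivot element 3/2.
Divide row 2 by 3/2; eliminate column x_2 from the other rows.
After both pivots, the entry at constraint row 1, column x_3 is 0.

0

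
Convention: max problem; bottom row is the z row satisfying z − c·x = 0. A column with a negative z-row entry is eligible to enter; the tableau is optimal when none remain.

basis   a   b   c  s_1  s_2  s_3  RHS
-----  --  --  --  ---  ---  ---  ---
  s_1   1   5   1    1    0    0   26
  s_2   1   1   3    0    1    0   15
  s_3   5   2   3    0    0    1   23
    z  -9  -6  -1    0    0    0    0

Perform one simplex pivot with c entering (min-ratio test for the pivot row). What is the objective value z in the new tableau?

5

Ratio test on column c — row 1: 26/1 = 26; row 2: 15/3 = 5; row 3: 23/3 = 23/3. Minimum is 5 at row 2 (s_2 leaves); pivot element 3.
Pivot on row 2; the z-row RHS becomes 0 − (-1)·5 = 5.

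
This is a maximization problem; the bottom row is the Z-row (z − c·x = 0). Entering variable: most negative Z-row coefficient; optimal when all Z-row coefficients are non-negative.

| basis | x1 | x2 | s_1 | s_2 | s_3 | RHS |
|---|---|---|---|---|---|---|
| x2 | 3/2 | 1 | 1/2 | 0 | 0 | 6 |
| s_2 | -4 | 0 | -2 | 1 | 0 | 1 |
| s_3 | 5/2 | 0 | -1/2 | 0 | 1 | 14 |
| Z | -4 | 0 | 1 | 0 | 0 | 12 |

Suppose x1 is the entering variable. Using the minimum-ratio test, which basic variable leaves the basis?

Column x1 entries and ratios — x2: 6/(3/2) = 4; s_2: -4 ≤ 0, skip; s_3: 14/(5/2) = 28/5.
Smallest ratio is 4 in the row of x2, so x2 leaves.

x2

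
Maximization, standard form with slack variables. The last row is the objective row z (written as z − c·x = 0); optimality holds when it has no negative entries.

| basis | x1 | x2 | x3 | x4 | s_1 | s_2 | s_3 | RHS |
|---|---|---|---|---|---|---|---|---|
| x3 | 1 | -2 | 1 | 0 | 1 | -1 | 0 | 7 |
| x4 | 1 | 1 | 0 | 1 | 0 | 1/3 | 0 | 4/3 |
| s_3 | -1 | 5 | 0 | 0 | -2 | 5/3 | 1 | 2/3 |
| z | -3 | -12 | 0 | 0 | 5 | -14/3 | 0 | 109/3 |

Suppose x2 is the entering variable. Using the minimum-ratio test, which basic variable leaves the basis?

Column x2 entries and ratios — x3: -2 ≤ 0, skip; x4: (4/3)/1 = 4/3; s_3: (2/3)/5 = 2/15.
Smallest ratio is 2/15 in the row of s_3, so s_3 leaves.

s_3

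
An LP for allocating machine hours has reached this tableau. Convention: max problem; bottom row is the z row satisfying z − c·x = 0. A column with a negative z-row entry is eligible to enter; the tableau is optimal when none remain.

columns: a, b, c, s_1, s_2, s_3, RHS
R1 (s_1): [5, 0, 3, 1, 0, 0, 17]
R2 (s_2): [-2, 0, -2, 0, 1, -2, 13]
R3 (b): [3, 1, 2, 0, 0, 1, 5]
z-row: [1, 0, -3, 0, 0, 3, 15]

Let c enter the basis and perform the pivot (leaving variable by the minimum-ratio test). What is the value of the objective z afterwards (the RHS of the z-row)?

45/2

Ratio test on column c — row 1: 17/3 = 17/3; row 2: entry -2 ≤ 0; row 3: 5/2 = 5/2. Minimum is 5/2 at row 3 (b leaves); pivot element 2.
Pivot on row 3; the z-row RHS becomes 15 − (-3)·(5/2) = 45/2.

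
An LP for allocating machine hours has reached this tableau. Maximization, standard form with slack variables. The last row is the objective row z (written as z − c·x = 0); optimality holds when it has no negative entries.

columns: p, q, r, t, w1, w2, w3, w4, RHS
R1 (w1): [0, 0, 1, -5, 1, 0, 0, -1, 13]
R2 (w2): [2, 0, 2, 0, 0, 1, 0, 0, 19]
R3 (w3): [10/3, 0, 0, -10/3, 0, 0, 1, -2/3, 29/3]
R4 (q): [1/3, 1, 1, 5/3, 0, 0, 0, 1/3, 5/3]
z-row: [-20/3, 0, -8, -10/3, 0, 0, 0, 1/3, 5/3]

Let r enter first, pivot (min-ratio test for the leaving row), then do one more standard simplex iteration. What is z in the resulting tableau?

133/5

Ratio test on column r — row 1: 13/1 = 13; row 2: 19/2 = 19/2; row 3: entry 0 ≤ 0; row 4: (5/3)/1 = 5/3. Minimum is 5/3 at row 4 (q leaves); pivot element 1.
Pivot on row 4; the z-row RHS becomes 5/3 − (-8)·(5/3) = 15.
Next entering variable (most negative z-row entry -4): p.
Ratio test on column p — row 1: entry -1/3 ≤ 0; row 2: (47/3)/(4/3) = 47/4; row 3: (29/3)/(10/3) = 29/10; row 4: (5/3)/(1/3) = 5. Minimum is 29/10 at row 3 (w3 leaves); pivot element 10/3.
After the second pivot the z-row RHS is 15 − (-4)·(29/10) = 133/5.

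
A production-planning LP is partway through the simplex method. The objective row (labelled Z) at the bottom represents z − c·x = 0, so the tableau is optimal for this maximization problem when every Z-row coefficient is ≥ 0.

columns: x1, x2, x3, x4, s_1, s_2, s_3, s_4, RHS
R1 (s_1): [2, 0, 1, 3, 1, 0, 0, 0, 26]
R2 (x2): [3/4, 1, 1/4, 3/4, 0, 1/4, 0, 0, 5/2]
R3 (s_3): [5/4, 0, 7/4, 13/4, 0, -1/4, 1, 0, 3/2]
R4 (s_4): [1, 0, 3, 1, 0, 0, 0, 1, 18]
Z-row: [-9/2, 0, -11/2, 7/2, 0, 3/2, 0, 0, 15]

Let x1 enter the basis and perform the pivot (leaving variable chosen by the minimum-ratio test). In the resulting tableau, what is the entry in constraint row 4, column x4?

-8/5

Ratio test on column x1 — row 1: 26/2 = 13; row 2: (5/2)/(3/4) = 10/3; row 3: (3/2)/(5/4) = 6/5; row 4: 18/1 = 18. Minimum is 6/5 at row 3 (s_3 leaves); pivot element 5/4.
Divide row 3 by 5/4; eliminate column x1 from the other rows.
Row 4 update in column x4: 1 − 1·(13/5) = -8/5.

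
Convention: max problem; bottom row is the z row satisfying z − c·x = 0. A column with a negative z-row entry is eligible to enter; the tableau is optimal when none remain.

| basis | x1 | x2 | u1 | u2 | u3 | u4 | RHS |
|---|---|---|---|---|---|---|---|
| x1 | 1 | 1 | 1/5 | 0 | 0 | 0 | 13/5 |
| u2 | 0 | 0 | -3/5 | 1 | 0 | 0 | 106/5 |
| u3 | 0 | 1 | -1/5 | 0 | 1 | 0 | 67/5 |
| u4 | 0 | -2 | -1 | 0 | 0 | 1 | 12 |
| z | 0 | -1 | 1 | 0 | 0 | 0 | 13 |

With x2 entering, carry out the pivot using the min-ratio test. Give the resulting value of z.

Ratio test on column x2 — row 1: (13/5)/1 = 13/5; row 2: entry 0 ≤ 0; row 3: (67/5)/1 = 67/5; row 4: entry -2 ≤ 0. Minimum is 13/5 at row 1 (x1 leaves); pivot element 1.
Pivot on row 1; the z-row RHS becomes 13 − (-1)·(13/5) = 78/5.

78/5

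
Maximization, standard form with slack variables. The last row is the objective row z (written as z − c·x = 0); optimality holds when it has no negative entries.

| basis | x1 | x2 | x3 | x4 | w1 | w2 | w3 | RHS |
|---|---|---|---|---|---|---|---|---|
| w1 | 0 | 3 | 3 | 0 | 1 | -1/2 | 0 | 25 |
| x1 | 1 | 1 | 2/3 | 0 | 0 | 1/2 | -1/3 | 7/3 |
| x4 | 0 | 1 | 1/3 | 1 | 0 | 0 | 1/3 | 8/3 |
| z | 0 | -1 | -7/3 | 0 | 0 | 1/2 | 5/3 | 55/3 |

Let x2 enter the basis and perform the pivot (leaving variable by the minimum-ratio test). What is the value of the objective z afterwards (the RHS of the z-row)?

62/3

Ratio test on column x2 — row 1: 25/3 = 25/3; row 2: (7/3)/1 = 7/3; row 3: (8/3)/1 = 8/3. Minimum is 7/3 at row 2 (x1 leaves); pivot element 1.
Pivot on row 2; the z-row RHS becomes 55/3 − (-1)·(7/3) = 62/3.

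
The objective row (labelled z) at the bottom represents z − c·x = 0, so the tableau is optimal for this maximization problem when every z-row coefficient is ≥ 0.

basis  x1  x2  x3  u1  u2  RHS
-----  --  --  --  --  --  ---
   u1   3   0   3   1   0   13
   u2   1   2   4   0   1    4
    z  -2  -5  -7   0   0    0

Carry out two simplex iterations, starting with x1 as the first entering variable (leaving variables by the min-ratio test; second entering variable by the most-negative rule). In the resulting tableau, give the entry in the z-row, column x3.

Ratio test on column x1 — row 1: 13/3 = 13/3; row 2: 4/1 = 4. Minimum is 4 at row 2 (u2 leaves); pivot element 1.
Divide row 2 by 1; eliminate column x1 from the other rows.
Second iteration: most negative z-row entry is -1 in column x2, so x2 enters.
Ratio test on column x2 — row 1: entry -6 ≤ 0; row 2: 4/2 = 2. Minimum is 2 at row 2 (x1 leaves); pivot element 2.
Divide row 2 by 2; eliminate column x2 from the other rows.
After both pivots, the entry at the z-row, column x3 is 3.

3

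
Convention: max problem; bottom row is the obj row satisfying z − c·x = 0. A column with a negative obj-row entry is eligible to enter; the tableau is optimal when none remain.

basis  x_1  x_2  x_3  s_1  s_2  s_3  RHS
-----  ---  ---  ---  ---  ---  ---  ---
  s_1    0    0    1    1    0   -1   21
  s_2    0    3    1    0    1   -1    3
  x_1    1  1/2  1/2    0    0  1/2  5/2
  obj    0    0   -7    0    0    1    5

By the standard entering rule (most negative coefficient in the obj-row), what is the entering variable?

x_3

Negative obj-row entries: x_3: -7.
The most negative is -7 in column x_3, so x_3 enters.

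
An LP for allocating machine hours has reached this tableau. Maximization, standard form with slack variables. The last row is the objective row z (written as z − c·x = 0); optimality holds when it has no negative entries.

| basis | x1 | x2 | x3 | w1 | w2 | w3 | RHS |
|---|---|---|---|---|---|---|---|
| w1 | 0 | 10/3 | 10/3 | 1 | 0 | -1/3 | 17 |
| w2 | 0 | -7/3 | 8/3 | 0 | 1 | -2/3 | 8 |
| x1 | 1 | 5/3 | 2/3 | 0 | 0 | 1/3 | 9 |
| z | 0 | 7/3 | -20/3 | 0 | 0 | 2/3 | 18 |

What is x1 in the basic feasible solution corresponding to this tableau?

x1 is basic (row 3); its value is the RHS of that row, 9.

9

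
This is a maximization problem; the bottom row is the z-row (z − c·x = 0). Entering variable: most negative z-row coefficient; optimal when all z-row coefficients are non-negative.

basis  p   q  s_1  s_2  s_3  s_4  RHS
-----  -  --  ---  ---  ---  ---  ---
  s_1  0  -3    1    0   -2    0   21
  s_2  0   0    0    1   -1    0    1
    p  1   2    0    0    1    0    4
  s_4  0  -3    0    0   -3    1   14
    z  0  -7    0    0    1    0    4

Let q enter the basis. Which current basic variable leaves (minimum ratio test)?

p

Column q entries and ratios — s_1: -3 ≤ 0, skip; s_2: 0 ≤ 0, skip; p: 4/2 = 2; s_4: -3 ≤ 0, skip.
Smallest ratio is 2 in the row of p, so p leaves.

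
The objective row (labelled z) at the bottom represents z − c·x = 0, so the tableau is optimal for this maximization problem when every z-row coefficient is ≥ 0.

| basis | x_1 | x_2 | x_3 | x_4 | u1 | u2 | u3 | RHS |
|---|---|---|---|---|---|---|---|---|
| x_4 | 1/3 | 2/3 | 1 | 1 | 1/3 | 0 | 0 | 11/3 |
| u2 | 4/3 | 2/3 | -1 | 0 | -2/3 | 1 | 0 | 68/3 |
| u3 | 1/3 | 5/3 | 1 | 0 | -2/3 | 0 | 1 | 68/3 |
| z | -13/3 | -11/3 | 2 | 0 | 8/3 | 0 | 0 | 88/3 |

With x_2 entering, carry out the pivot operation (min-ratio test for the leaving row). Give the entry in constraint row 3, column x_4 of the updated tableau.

-5/2

Ratio test on column x_2 — row 1: (11/3)/(2/3) = 11/2; row 2: (68/3)/(2/3) = 34; row 3: (68/3)/(5/3) = 68/5. Minimum is 11/2 at row 1 (x_4 leaves); pivot element 2/3.
Divide row 1 by 2/3; eliminate column x_2 from the other rows.
Row 3 update in column x_4: 0 − (5/3)·(3/2) = -5/2.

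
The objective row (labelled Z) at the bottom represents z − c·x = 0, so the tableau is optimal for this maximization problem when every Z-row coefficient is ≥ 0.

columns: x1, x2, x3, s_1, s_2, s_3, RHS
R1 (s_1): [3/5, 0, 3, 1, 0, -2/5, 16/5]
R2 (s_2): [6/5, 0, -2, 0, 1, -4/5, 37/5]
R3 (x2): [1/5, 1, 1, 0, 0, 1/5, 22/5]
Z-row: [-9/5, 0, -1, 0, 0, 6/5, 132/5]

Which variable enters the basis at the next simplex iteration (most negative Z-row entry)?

x1

Negative Z-row entries: x1: -9/5, x3: -1.
The most negative is -9/5 in column x1, so x1 enters.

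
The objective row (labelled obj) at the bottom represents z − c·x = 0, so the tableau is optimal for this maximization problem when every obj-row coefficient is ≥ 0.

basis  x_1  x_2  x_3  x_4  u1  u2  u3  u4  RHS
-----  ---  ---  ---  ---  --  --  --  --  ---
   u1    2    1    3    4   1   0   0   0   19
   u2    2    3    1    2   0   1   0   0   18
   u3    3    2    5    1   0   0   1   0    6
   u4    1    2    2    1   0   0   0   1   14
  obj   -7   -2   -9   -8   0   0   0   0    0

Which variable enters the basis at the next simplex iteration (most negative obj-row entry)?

Negative obj-row entries: x_1: -7, x_2: -2, x_3: -9, x_4: -8.
The most negative is -9 in column x_3, so x_3 enters.

x_3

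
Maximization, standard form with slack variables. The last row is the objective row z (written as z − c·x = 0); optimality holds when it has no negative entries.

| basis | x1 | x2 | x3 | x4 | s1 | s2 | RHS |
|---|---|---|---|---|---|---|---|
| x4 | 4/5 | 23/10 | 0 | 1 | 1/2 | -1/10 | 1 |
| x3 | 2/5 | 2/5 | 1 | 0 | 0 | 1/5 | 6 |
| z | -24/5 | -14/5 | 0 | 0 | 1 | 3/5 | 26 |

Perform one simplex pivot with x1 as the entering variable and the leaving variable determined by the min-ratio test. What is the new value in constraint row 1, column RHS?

5/4

Ratio test on column x1 — row 1: 1/(4/5) = 5/4; row 2: 6/(2/5) = 15. Minimum is 5/4 at row 1 (x4 leaves); pivot element 4/5.
Divide row 1 by 4/5; eliminate column x1 from the other rows.
In the new row 1, the RHS entry is the old entry divided by the pivot: 1/(4/5) = 5/4.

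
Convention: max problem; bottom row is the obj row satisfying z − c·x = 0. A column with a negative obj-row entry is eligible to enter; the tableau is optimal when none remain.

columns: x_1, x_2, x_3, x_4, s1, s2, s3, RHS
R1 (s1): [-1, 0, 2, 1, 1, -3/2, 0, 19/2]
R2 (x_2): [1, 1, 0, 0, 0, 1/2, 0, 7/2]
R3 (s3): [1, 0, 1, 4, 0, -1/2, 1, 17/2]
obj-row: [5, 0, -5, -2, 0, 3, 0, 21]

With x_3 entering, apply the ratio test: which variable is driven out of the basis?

Column x_3 entries and ratios — s1: (19/2)/2 = 19/4; x_2: 0 ≤ 0, skip; s3: (17/2)/1 = 17/2.
Smallest ratio is 19/4 in the row of s1, so s1 leaves.

s1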